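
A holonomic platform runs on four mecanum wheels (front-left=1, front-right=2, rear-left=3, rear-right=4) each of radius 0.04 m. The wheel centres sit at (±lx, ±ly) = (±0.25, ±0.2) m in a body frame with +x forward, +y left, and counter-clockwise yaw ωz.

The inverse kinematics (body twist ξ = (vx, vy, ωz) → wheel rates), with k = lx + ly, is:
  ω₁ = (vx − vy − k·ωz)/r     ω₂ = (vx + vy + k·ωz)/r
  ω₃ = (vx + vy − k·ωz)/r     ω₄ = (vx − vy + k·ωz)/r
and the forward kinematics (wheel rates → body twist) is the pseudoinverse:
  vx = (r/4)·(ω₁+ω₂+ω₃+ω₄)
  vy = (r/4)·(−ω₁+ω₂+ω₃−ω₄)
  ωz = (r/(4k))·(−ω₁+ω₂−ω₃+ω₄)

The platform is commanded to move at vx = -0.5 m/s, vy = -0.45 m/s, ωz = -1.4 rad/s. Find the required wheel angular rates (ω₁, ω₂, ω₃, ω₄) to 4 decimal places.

(14.5000, -39.5000, -8.0000, -17.0000)

k = lx + ly = 0.25 + 0.2 = 0.4500;  k·ωz = 0.4500·-1.4 = -0.6300
ω₁ (FL) = (vx − vy − k·ωz)/r = 0.5800/0.04 = 14.5000
ω₂ (FR) = (vx + vy + k·ωz)/r = -1.5800/0.04 = -39.5000
ω₃ (RL) = (vx + vy − k·ωz)/r = -0.3200/0.04 = -8.0000
ω₄ (RR) = (vx − vy + k·ωz)/r = -0.6800/0.04 = -17.0000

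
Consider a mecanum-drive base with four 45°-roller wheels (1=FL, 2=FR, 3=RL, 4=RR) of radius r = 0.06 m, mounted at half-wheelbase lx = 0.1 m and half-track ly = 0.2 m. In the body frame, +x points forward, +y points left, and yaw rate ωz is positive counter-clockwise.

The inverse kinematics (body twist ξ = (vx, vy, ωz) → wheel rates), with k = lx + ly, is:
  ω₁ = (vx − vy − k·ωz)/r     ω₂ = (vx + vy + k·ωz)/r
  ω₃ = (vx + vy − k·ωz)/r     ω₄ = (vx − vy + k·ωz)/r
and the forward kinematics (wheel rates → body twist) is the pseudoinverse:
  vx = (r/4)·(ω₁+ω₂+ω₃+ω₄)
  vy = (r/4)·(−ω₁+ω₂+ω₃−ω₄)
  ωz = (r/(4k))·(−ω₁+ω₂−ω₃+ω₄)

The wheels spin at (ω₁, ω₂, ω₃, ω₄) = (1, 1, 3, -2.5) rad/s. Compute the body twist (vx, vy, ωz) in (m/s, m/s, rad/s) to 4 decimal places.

(0.0375, 0.0825, -0.2750)

k = lx + ly = 0.1 + 0.2 = 0.3000
ω₁+ω₂+ω₃+ω₄ = 2.5000  →  vx = (0.06/4)·2.5000 = 0.0375
−ω₁+ω₂+ω₃−ω₄ = 5.5000  →  vy = (0.06/4)·5.5000 = 0.0825
−ω₁+ω₂−ω₃+ω₄ = -5.5000  →  ωz = (0.06/1.2000)·-5.5000 = -0.2750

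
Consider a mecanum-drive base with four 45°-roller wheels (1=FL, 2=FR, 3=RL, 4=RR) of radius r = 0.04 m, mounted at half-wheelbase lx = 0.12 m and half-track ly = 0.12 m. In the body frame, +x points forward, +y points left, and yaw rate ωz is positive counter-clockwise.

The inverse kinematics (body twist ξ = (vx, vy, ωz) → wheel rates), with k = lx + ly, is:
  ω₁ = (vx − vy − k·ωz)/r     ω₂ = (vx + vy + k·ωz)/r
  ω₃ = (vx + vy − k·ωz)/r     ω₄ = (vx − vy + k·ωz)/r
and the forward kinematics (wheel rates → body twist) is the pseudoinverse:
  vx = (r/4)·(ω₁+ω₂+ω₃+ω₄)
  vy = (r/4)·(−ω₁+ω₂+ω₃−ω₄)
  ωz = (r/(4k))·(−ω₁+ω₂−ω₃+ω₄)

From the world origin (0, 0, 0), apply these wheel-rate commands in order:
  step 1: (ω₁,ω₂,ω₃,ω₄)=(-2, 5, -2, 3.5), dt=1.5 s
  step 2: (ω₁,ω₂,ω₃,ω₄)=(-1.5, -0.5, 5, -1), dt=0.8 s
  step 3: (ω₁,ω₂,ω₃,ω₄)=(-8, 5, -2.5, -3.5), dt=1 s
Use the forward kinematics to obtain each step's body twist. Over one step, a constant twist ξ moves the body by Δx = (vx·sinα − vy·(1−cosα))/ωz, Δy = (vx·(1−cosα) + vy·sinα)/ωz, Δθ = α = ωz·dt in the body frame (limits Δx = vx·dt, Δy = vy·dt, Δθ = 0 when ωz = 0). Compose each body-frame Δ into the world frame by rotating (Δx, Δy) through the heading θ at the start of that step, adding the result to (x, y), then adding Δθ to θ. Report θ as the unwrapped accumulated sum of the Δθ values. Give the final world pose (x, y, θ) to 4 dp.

step 1: ξ=(vx,vy,ωz)=(0.0450, 0.0150, 0.5208), dt=1.5 → body Δ=(0.0525, 0.0453, 0.7812) → world pose (0.0525, 0.0453, 0.7812)
step 2: ξ=(vx,vy,ωz)=(0.0200, 0.0700, -0.2083), dt=0.8 → body Δ=(0.0206, 0.0544, -0.1667) → world pose (0.0288, 0.0985, 0.6146)
step 3: ξ=(vx,vy,ωz)=(-0.0900, 0.1400, 0.5000), dt=1.0 → body Δ=(-0.1206, 0.1122, 0.5000) → world pose (-0.1344, 0.1206, 1.1146)

(-0.1344, 0.1206, 1.1146)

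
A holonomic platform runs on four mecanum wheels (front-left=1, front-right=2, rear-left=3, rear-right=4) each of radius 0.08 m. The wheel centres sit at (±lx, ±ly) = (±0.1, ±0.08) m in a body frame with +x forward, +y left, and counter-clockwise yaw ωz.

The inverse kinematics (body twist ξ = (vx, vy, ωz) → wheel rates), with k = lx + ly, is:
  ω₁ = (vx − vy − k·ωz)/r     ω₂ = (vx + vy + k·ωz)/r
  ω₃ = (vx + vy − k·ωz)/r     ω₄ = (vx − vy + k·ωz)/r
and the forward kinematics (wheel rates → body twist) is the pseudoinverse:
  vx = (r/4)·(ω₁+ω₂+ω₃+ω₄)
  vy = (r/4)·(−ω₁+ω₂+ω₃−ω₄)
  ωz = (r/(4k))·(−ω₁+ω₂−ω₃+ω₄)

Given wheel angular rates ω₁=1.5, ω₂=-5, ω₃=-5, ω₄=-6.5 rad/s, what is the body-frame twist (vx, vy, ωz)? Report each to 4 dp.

(-0.3000, -0.1000, -0.8889)

k = lx + ly = 0.1 + 0.08 = 0.1800
ω₁+ω₂+ω₃+ω₄ = -15.0000  →  vx = (0.08/4)·-15.0000 = -0.3000
−ω₁+ω₂+ω₃−ω₄ = -5.0000  →  vy = (0.08/4)·-5.0000 = -0.1000
−ω₁+ω₂−ω₃+ω₄ = -8.0000  →  ωz = (0.08/0.7200)·-8.0000 = -0.8889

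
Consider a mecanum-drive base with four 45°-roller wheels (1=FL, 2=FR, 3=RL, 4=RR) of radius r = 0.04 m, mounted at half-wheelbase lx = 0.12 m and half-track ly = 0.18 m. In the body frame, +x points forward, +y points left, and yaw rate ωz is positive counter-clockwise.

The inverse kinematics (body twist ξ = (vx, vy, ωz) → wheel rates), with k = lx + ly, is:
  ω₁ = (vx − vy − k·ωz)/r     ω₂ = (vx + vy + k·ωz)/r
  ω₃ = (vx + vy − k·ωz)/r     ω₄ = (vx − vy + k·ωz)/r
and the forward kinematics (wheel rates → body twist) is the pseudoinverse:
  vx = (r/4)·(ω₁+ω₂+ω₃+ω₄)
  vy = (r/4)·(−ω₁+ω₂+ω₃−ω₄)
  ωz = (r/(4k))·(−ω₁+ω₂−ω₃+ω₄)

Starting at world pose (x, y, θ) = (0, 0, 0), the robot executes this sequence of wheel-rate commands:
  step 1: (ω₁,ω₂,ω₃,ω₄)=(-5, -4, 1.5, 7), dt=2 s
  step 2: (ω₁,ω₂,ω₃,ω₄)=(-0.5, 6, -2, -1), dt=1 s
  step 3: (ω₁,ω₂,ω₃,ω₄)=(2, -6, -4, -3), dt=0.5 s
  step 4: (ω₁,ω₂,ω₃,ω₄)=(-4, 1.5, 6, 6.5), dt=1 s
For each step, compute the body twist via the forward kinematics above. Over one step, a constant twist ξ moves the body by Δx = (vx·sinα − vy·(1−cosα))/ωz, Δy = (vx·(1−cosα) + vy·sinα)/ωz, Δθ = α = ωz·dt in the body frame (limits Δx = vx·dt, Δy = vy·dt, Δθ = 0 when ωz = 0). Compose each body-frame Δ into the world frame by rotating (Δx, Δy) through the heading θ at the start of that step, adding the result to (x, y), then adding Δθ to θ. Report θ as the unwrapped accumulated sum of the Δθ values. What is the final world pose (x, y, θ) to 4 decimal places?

step 1: ξ=(vx,vy,ωz)=(-0.0050, -0.0450, 0.2167), dt=2.0 → body Δ=(0.0095, -0.0893, 0.4333) → world pose (0.0095, -0.0893, 0.4333)
step 2: ξ=(vx,vy,ωz)=(0.0250, 0.0550, 0.2500), dt=1.0 → body Δ=(0.0179, 0.0575, 0.2500) → world pose (0.0016, -0.0296, 0.6833)
step 3: ξ=(vx,vy,ωz)=(-0.1100, -0.0900, -0.2333), dt=0.5 → body Δ=(-0.0575, -0.0417, -0.1167) → world pose (-0.0167, -0.0982, 0.5667)
step 4: ξ=(vx,vy,ωz)=(0.1000, 0.0500, 0.2000), dt=1.0 → body Δ=(0.0944, 0.0596, 0.2000) → world pose (0.0309, 0.0027, 0.7667)

(0.0309, 0.0027, 0.7667)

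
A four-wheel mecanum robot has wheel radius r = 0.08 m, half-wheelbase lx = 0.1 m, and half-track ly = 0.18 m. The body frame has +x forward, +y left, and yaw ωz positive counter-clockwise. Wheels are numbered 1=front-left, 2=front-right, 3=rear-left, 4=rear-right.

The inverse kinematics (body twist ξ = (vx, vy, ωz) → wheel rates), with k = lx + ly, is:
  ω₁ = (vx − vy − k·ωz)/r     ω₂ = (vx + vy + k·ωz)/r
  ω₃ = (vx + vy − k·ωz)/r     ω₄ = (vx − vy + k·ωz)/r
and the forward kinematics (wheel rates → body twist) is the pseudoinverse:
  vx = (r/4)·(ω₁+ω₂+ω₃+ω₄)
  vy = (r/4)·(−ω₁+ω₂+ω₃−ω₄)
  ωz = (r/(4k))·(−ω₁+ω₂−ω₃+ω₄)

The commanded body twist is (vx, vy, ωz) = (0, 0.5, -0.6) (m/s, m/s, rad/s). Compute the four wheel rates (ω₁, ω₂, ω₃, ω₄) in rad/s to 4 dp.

(-4.1500, 4.1500, 8.3500, -8.3500)

k = lx + ly = 0.1 + 0.18 = 0.2800;  k·ωz = 0.2800·-0.6 = -0.1680
ω₁ (FL) = (vx − vy − k·ωz)/r = -0.3320/0.08 = -4.1500
ω₂ (FR) = (vx + vy + k·ωz)/r = 0.3320/0.08 = 4.1500
ω₃ (RL) = (vx + vy − k·ωz)/r = 0.6680/0.08 = 8.3500
ω₄ (RR) = (vx − vy + k·ωz)/r = -0.6680/0.08 = -8.3500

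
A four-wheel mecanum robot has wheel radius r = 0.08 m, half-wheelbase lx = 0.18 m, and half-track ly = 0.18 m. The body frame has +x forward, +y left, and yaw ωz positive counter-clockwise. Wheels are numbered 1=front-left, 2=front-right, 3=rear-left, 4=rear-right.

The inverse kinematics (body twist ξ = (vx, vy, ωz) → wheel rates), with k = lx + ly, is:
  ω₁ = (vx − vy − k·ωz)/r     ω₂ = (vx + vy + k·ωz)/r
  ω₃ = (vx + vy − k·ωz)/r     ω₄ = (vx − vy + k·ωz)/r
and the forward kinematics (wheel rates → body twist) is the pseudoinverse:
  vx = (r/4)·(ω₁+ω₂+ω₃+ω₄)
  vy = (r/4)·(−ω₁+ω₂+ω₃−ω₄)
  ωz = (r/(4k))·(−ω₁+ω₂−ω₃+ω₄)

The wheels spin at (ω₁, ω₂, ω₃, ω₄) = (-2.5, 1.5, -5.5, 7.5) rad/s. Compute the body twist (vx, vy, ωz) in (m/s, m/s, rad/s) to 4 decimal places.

(0.0200, -0.1800, 0.9444)

k = lx + ly = 0.18 + 0.18 = 0.3600
ω₁+ω₂+ω₃+ω₄ = 1.0000  →  vx = (0.08/4)·1.0000 = 0.0200
−ω₁+ω₂+ω₃−ω₄ = -9.0000  →  vy = (0.08/4)·-9.0000 = -0.1800
−ω₁+ω₂−ω₃+ω₄ = 17.0000  →  ωz = (0.08/1.4400)·17.0000 = 0.9444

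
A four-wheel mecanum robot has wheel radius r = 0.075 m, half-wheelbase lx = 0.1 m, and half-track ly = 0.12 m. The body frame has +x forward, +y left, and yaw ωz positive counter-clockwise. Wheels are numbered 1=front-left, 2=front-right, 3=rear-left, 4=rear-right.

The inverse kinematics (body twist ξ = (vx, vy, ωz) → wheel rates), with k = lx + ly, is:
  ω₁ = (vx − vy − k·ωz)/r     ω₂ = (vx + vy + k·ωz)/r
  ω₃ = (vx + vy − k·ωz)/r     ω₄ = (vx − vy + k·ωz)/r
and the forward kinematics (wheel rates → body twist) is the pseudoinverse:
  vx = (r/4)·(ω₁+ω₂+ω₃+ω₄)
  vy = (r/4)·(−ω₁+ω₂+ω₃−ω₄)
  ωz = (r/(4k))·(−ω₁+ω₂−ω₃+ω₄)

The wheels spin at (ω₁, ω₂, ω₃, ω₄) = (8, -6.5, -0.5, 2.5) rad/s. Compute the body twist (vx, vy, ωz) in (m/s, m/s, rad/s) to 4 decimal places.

k = lx + ly = 0.1 + 0.12 = 0.2200
ω₁+ω₂+ω₃+ω₄ = 3.5000  →  vx = (0.075/4)·3.5000 = 0.0656
−ω₁+ω₂+ω₃−ω₄ = -17.5000  →  vy = (0.075/4)·-17.5000 = -0.3281
−ω₁+ω₂−ω₃+ω₄ = -11.5000  →  ωz = (0.075/0.8800)·-11.5000 = -0.9801

(0.0656, -0.3281, -0.9801)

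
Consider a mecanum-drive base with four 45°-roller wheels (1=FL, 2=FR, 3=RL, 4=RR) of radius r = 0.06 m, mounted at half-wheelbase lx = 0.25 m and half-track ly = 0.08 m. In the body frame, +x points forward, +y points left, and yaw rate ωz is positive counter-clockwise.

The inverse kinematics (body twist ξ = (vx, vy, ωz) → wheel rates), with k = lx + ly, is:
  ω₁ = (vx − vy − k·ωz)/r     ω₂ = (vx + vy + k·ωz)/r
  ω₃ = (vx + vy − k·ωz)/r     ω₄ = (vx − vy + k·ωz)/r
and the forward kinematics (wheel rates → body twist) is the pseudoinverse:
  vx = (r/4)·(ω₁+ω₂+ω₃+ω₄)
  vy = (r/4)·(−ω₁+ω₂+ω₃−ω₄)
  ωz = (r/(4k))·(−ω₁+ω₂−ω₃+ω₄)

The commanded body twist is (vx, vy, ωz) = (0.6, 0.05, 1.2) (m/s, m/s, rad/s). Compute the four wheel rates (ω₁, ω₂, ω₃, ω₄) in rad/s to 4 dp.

(2.5667, 17.4333, 4.2333, 15.7667)

k = lx + ly = 0.25 + 0.08 = 0.3300;  k·ωz = 0.3300·1.2 = 0.3960
ω₁ (FL) = (vx − vy − k·ωz)/r = 0.1540/0.06 = 2.5667
ω₂ (FR) = (vx + vy + k·ωz)/r = 1.0460/0.06 = 17.4333
ω₃ (RL) = (vx + vy − k·ωz)/r = 0.2540/0.06 = 4.2333
ω₄ (RR) = (vx − vy + k·ωz)/r = 0.9460/0.06 = 15.7667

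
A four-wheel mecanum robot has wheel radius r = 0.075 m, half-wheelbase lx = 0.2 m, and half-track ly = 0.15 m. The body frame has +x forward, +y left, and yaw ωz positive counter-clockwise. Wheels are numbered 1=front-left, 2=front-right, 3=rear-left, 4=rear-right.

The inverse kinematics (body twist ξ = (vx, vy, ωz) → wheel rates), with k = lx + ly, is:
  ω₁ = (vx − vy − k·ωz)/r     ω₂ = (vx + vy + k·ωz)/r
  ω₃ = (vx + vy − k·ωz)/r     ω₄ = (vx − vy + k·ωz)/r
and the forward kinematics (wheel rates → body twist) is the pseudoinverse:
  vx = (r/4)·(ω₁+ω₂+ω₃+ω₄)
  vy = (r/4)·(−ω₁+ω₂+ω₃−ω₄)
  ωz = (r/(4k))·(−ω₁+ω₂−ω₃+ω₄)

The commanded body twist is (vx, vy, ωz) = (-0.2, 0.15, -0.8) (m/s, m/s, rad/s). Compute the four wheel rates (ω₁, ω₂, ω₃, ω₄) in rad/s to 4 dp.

(-0.9333, -4.4000, 3.0667, -8.4000)

k = lx + ly = 0.2 + 0.15 = 0.3500;  k·ωz = 0.3500·-0.8 = -0.2800
ω₁ (FL) = (vx − vy − k·ωz)/r = -0.0700/0.075 = -0.9333
ω₂ (FR) = (vx + vy + k·ωz)/r = -0.3300/0.075 = -4.4000
ω₃ (RL) = (vx + vy − k·ωz)/r = 0.2300/0.075 = 3.0667
ω₄ (RR) = (vx − vy + k·ωz)/r = -0.6300/0.075 = -8.4000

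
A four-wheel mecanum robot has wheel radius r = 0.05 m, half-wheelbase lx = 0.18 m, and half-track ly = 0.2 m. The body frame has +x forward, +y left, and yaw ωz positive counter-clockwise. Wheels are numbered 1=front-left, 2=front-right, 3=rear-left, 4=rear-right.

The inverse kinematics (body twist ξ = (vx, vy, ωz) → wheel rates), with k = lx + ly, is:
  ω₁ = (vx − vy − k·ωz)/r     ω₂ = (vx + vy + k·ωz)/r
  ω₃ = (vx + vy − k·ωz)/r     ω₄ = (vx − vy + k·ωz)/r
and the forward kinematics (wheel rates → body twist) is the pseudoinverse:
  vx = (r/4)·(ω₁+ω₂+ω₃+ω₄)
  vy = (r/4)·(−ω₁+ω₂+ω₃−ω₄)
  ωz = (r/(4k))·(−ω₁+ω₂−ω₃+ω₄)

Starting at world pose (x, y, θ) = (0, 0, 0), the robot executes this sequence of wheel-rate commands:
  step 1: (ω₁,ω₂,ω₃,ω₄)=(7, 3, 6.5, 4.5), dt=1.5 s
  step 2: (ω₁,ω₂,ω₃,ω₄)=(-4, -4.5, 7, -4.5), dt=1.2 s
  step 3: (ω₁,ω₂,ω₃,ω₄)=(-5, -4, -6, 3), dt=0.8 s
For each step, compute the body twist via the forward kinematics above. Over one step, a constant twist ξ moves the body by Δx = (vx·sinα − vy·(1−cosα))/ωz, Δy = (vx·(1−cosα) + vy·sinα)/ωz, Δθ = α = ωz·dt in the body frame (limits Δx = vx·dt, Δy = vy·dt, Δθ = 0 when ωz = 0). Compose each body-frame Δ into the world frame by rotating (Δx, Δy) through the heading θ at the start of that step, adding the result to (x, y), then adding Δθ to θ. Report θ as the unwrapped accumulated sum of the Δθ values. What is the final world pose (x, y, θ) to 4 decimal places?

(0.2451, 0.0985, -0.5066)

step 1: ξ=(vx,vy,ωz)=(0.2625, -0.0250, -0.1974), dt=1.5 → body Δ=(0.3825, -0.0948, -0.2961) → world pose (0.3825, -0.0948, -0.2961)
step 2: ξ=(vx,vy,ωz)=(-0.0750, 0.1375, -0.3947), dt=1.2 → body Δ=(-0.0483, 0.1798, -0.4737) → world pose (0.3888, 0.0913, -0.7697)
step 3: ξ=(vx,vy,ωz)=(-0.1500, -0.1000, 0.3289), dt=0.8 → body Δ=(-0.1082, -0.0948, 0.2632) → world pose (0.2451, 0.0985, -0.5066)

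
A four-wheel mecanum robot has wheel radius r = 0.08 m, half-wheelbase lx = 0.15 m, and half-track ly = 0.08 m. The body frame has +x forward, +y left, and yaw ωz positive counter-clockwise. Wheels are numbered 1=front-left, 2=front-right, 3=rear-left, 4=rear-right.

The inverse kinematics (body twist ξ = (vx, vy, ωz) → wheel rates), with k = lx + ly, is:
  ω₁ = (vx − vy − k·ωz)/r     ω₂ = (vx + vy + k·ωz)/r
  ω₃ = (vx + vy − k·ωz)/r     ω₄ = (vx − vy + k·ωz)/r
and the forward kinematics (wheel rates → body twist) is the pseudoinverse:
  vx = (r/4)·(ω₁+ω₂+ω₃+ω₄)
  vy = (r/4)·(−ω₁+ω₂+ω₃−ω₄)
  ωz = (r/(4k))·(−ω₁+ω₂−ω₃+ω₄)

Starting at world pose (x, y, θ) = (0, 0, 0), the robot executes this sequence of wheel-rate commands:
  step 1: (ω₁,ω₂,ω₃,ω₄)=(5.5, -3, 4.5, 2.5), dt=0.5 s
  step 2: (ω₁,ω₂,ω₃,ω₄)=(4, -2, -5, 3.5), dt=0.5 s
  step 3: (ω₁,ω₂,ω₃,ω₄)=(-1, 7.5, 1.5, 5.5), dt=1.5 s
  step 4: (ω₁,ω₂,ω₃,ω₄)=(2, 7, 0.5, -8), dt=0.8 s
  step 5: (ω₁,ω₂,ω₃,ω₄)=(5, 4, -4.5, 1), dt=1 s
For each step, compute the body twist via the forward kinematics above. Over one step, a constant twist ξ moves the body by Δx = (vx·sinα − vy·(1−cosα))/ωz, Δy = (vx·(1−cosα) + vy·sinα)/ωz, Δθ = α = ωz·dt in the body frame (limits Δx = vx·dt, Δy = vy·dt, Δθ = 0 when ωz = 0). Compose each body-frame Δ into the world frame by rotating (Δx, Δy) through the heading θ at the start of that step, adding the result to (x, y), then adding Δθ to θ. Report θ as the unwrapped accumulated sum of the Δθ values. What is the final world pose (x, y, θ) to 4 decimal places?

step 1: ξ=(vx,vy,ωz)=(0.1900, -0.1300, -0.9130), dt=0.5 → body Δ=(0.0772, -0.0841, -0.4565) → world pose (0.0772, -0.0841, -0.4565)
step 2: ξ=(vx,vy,ωz)=(0.0100, -0.2900, 0.2174), dt=0.5 → body Δ=(0.0129, -0.1444, 0.1087) → world pose (0.0250, -0.2194, -0.3478)
step 3: ξ=(vx,vy,ωz)=(0.2700, 0.0900, 1.0870), dt=1.5 → body Δ=(0.1602, 0.3459, 1.6304) → world pose (0.2935, 0.0511, 1.2826)
step 4: ξ=(vx,vy,ωz)=(0.0300, 0.2700, -0.3043), dt=0.8 → body Δ=(0.0499, 0.2110, -0.2435) → world pose (0.1055, 0.1590, 1.0391)
step 5: ξ=(vx,vy,ωz)=(0.1100, -0.1300, 0.3913), dt=1.0 → body Δ=(0.1323, -0.1055, 0.3913) → world pose (0.2635, 0.2196, 1.4304)

(0.2635, 0.2196, 1.4304)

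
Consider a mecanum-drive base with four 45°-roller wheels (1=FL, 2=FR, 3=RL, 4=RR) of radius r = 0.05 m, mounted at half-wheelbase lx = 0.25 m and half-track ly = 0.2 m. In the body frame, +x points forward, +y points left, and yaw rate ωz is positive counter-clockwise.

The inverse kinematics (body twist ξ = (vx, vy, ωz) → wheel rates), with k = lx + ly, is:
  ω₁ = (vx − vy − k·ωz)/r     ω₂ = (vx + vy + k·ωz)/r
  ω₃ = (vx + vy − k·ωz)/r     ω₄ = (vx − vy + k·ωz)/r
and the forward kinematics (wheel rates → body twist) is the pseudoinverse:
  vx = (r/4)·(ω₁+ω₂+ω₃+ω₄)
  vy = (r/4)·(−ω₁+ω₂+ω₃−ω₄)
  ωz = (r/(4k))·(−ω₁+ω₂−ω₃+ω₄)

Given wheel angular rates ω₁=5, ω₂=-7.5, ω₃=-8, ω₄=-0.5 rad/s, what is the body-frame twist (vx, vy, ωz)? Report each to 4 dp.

k = lx + ly = 0.25 + 0.2 = 0.4500
ω₁+ω₂+ω₃+ω₄ = -11.0000  →  vx = (0.05/4)·-11.0000 = -0.1375
−ω₁+ω₂+ω₃−ω₄ = -20.0000  →  vy = (0.05/4)·-20.0000 = -0.2500
−ω₁+ω₂−ω₃+ω₄ = -5.0000  →  ωz = (0.05/1.8000)·-5.0000 = -0.1389

(-0.1375, -0.2500, -0.1389)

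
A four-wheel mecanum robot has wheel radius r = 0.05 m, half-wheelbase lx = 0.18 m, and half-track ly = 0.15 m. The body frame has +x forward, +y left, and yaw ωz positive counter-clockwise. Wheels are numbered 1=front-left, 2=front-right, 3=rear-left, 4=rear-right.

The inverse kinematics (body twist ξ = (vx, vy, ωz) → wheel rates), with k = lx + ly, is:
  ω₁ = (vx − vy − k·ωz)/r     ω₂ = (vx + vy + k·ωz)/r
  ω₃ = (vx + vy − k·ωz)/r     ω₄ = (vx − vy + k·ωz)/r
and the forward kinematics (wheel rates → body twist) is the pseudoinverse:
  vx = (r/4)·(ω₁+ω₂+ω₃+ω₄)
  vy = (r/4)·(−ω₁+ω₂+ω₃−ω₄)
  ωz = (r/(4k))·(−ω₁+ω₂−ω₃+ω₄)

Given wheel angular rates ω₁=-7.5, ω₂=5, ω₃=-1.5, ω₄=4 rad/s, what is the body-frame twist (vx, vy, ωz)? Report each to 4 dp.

k = lx + ly = 0.18 + 0.15 = 0.3300
ω₁+ω₂+ω₃+ω₄ = 0.0000  →  vx = (0.05/4)·0.0000 = 0.0000
−ω₁+ω₂+ω₃−ω₄ = 7.0000  →  vy = (0.05/4)·7.0000 = 0.0875
−ω₁+ω₂−ω₃+ω₄ = 18.0000  →  ωz = (0.05/1.3200)·18.0000 = 0.6818

(0.0000, 0.0875, 0.6818)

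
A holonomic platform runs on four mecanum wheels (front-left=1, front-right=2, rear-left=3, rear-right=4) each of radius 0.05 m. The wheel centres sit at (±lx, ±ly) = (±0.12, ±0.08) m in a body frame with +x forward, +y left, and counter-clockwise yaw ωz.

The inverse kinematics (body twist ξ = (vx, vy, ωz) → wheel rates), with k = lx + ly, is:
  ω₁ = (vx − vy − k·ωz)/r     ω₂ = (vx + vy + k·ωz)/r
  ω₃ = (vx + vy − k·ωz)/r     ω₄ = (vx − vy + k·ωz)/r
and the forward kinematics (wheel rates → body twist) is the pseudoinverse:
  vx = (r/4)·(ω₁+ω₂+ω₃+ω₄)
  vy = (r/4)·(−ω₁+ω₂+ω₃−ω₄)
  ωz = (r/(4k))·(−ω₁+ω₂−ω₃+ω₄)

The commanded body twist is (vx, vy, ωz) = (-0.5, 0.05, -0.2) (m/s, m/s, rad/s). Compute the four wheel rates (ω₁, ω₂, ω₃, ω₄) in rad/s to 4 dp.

k = lx + ly = 0.12 + 0.08 = 0.2000;  k·ωz = 0.2000·-0.2 = -0.0400
ω₁ (FL) = (vx − vy − k·ωz)/r = -0.5100/0.05 = -10.2000
ω₂ (FR) = (vx + vy + k·ωz)/r = -0.4900/0.05 = -9.8000
ω₃ (RL) = (vx + vy − k·ωz)/r = -0.4100/0.05 = -8.2000
ω₄ (RR) = (vx − vy + k·ωz)/r = -0.5900/0.05 = -11.8000

(-10.2000, -9.8000, -8.2000, -11.8000)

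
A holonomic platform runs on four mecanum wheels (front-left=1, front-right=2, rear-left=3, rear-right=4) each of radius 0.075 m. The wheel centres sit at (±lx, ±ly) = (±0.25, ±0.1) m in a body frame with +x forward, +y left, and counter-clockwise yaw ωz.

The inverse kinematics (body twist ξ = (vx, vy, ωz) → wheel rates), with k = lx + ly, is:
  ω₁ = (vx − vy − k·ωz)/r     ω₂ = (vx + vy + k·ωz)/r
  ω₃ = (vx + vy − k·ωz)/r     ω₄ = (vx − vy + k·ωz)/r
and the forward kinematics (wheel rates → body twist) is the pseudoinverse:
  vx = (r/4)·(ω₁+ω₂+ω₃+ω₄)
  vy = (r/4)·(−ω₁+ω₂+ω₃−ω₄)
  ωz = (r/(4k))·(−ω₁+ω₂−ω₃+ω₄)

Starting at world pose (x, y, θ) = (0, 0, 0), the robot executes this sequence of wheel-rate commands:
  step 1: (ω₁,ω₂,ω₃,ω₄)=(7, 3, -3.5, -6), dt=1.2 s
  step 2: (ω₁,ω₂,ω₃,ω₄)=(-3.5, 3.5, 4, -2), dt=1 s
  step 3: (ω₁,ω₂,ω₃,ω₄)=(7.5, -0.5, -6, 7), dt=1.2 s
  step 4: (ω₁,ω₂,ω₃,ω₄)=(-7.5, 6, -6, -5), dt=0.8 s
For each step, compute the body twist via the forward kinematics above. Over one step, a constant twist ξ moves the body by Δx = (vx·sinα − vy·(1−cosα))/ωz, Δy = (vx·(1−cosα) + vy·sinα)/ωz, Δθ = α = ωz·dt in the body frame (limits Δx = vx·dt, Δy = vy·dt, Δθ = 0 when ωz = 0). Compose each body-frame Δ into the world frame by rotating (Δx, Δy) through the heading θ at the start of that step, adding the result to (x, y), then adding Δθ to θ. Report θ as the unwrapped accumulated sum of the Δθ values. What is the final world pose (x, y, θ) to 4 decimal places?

(-0.0148, -0.1920, 0.5786)

step 1: ξ=(vx,vy,ωz)=(0.0094, -0.0281, -0.3482), dt=1.2 → body Δ=(0.0040, -0.0351, -0.4179) → world pose (0.0040, -0.0351, -0.4179)
step 2: ξ=(vx,vy,ωz)=(0.0375, 0.2437, 0.0536), dt=1.0 → body Δ=(0.0310, 0.2446, 0.0536) → world pose (0.1315, 0.1759, -0.3643)
step 3: ξ=(vx,vy,ωz)=(0.1500, -0.3937, 0.2679), dt=1.2 → body Δ=(0.2522, -0.4357, 0.3214) → world pose (0.2120, -0.3211, -0.0429)
step 4: ξ=(vx,vy,ωz)=(-0.2344, 0.2344, 0.7768), dt=0.8 → body Δ=(-0.2321, 0.1193, 0.6214) → world pose (-0.0148, -0.1920, 0.5786)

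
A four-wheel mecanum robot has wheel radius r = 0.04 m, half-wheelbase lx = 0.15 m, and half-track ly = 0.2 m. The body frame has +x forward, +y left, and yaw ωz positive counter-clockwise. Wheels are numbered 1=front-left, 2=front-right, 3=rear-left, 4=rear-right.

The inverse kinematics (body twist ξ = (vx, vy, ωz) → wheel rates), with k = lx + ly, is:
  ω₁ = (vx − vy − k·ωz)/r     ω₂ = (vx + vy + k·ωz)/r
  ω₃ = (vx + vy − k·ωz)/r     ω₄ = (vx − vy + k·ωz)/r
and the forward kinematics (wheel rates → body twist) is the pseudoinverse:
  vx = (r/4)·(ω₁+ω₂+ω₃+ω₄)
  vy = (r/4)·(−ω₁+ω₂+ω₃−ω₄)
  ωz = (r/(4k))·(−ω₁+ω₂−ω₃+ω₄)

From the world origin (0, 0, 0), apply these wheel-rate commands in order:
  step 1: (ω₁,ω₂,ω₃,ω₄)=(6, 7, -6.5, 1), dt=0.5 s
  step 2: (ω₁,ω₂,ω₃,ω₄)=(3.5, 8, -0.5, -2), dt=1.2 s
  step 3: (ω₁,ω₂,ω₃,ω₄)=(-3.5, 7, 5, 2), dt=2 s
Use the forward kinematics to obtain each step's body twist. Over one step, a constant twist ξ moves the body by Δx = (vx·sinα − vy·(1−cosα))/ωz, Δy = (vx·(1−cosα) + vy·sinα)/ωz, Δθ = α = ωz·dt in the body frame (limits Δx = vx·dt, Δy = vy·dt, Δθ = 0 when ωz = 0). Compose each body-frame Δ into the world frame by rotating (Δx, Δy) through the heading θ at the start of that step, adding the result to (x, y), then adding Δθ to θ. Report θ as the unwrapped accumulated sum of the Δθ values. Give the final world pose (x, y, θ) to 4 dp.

step 1: ξ=(vx,vy,ωz)=(0.0750, -0.0650, 0.2429), dt=0.5 → body Δ=(0.0394, -0.0301, 0.1214) → world pose (0.0394, -0.0301, 0.1214)
step 2: ξ=(vx,vy,ωz)=(0.0900, 0.0600, 0.0857), dt=1.2 → body Δ=(0.1041, 0.0774, 0.1029) → world pose (0.1333, 0.0593, 0.2243)
step 3: ξ=(vx,vy,ωz)=(0.1050, 0.1350, 0.2143), dt=2.0 → body Δ=(0.1467, 0.3061, 0.4286) → world pose (0.2082, 0.3904, 0.6529)

(0.2082, 0.3904, 0.6529)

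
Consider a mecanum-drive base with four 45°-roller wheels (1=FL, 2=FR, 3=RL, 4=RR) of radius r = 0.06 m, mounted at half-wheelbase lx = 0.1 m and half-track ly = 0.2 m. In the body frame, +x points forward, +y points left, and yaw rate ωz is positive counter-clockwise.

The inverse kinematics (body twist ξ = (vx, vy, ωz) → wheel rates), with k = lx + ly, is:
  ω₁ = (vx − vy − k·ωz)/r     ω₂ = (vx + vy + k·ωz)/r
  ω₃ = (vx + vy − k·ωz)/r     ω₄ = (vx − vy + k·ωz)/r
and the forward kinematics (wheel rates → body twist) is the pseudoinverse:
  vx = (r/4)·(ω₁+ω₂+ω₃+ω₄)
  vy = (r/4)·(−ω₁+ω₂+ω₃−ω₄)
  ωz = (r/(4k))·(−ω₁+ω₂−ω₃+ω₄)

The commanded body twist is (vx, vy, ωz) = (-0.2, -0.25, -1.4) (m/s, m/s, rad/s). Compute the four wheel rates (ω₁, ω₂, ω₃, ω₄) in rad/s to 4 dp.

k = lx + ly = 0.1 + 0.2 = 0.3000;  k·ωz = 0.3000·-1.4 = -0.4200
ω₁ (FL) = (vx − vy − k·ωz)/r = 0.4700/0.06 = 7.8333
ω₂ (FR) = (vx + vy + k·ωz)/r = -0.8700/0.06 = -14.5000
ω₃ (RL) = (vx + vy − k·ωz)/r = -0.0300/0.06 = -0.5000
ω₄ (RR) = (vx − vy + k·ωz)/r = -0.3700/0.06 = -6.1667

(7.8333, -14.5000, -0.5000, -6.1667)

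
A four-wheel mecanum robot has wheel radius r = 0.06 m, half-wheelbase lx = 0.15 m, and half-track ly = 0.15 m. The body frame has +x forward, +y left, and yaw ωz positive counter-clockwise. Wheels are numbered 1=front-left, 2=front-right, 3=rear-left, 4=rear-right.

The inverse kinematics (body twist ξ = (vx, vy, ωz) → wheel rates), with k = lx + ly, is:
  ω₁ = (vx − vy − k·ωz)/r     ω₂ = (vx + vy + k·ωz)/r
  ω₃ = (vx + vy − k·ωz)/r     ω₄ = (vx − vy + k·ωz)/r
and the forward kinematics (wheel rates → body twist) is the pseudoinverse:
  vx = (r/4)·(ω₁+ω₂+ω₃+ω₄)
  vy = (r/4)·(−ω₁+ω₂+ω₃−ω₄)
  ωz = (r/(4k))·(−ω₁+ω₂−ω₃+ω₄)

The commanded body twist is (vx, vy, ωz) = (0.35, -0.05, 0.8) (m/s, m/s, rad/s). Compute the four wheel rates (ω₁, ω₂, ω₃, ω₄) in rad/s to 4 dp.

(2.6667, 9.0000, 1.0000, 10.6667)

k = lx + ly = 0.15 + 0.15 = 0.3000;  k·ωz = 0.3000·0.8 = 0.2400
ω₁ (FL) = (vx − vy − k·ωz)/r = 0.1600/0.06 = 2.6667
ω₂ (FR) = (vx + vy + k·ωz)/r = 0.5400/0.06 = 9.0000
ω₃ (RL) = (vx + vy − k·ωz)/r = 0.0600/0.06 = 1.0000
ω₄ (RR) = (vx − vy + k·ωz)/r = 0.6400/0.06 = 10.6667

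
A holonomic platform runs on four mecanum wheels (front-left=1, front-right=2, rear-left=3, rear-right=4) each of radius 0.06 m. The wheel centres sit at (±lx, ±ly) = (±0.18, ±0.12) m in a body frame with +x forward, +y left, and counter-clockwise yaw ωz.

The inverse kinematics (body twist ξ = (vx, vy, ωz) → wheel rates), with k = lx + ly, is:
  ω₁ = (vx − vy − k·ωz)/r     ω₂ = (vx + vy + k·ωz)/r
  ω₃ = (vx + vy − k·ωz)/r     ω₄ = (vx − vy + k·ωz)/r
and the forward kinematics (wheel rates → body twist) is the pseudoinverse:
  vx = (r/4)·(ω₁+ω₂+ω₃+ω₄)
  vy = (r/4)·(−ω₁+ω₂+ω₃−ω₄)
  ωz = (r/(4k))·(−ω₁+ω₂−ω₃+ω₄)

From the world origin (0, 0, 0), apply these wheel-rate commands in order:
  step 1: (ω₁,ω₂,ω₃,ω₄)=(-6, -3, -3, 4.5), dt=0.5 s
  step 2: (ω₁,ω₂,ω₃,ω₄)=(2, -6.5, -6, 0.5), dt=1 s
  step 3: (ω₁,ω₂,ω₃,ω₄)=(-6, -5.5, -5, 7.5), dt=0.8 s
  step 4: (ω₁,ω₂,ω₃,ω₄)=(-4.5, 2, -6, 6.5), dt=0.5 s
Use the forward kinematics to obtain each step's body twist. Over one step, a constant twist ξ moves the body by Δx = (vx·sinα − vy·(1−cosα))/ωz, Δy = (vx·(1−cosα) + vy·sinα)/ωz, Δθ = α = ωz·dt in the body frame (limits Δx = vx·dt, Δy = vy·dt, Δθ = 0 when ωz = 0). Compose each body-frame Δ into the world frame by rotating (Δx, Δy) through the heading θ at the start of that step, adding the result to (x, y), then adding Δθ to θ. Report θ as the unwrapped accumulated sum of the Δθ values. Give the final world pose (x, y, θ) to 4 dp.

step 1: ξ=(vx,vy,ωz)=(-0.1125, -0.0675, 0.5250), dt=0.5 → body Δ=(-0.0512, -0.0407, 0.2625) → world pose (-0.0512, -0.0407, 0.2625)
step 2: ξ=(vx,vy,ωz)=(-0.1500, -0.2250, -0.1000), dt=1.0 → body Δ=(-0.1610, -0.2171, -0.1000) → world pose (-0.1503, -0.2922, 0.1625)
step 3: ξ=(vx,vy,ωz)=(-0.1350, -0.1800, 0.6500), dt=0.8 → body Δ=(-0.0666, -0.1651, 0.5200) → world pose (-0.1893, -0.4658, 0.6825)
step 4: ξ=(vx,vy,ωz)=(-0.0300, -0.0900, 0.9500), dt=0.5 → body Δ=(-0.0040, -0.0468, 0.4750) → world pose (-0.1629, -0.5047, 1.1575)

(-0.1629, -0.5047, 1.1575)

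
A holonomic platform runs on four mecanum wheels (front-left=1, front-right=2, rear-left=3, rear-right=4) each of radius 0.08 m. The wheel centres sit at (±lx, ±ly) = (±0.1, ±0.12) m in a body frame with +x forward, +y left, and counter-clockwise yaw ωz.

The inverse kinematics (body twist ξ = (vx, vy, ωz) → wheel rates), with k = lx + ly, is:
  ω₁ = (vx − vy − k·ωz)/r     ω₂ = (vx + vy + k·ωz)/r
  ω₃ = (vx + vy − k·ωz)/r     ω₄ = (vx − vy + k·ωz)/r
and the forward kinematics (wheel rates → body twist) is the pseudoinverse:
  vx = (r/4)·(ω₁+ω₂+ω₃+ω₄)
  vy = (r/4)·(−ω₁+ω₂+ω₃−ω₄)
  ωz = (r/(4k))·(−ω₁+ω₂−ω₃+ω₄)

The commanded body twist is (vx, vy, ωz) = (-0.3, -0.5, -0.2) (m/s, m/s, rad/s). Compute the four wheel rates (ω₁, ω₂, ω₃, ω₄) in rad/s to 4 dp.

k = lx + ly = 0.1 + 0.12 = 0.2200;  k·ωz = 0.2200·-0.2 = -0.0440
ω₁ (FL) = (vx − vy − k·ωz)/r = 0.2440/0.08 = 3.0500
ω₂ (FR) = (vx + vy + k·ωz)/r = -0.8440/0.08 = -10.5500
ω₃ (RL) = (vx + vy − k·ωz)/r = -0.7560/0.08 = -9.4500
ω₄ (RR) = (vx − vy + k·ωz)/r = 0.1560/0.08 = 1.9500

(3.0500, -10.5500, -9.4500, 1.9500)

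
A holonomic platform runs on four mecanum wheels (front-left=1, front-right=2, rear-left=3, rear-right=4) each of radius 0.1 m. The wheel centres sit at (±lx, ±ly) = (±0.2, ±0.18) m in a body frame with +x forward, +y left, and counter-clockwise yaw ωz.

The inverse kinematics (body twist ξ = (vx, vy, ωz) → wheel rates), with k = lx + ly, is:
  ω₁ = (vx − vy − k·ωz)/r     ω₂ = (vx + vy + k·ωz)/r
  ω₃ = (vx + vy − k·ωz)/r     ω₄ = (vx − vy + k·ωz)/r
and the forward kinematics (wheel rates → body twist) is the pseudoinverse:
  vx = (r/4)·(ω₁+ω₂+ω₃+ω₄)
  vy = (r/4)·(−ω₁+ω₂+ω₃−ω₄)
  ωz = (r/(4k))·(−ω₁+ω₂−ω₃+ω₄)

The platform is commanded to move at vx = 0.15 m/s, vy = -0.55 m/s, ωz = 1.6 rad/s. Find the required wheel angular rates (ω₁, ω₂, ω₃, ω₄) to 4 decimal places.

k = lx + ly = 0.2 + 0.18 = 0.3800;  k·ωz = 0.3800·1.6 = 0.6080
ω₁ (FL) = (vx − vy − k·ωz)/r = 0.0920/0.1 = 0.9200
ω₂ (FR) = (vx + vy + k·ωz)/r = 0.2080/0.1 = 2.0800
ω₃ (RL) = (vx + vy − k·ωz)/r = -1.0080/0.1 = -10.0800
ω₄ (RR) = (vx − vy + k·ωz)/r = 1.3080/0.1 = 13.0800

(0.9200, 2.0800, -10.0800, 13.0800)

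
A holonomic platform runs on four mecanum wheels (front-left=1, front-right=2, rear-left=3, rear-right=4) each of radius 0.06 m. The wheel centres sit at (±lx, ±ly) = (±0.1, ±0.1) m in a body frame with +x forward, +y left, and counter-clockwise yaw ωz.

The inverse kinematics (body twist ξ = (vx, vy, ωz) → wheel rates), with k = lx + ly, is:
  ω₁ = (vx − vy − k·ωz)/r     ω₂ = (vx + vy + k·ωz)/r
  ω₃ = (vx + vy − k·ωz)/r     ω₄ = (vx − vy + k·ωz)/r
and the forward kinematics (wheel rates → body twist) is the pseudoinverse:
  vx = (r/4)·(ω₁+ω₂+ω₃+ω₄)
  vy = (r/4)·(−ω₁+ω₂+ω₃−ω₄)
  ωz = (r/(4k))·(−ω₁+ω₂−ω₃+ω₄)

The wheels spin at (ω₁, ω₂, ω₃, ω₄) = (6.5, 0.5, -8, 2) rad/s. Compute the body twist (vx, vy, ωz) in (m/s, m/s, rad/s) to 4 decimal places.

k = lx + ly = 0.1 + 0.1 = 0.2000
ω₁+ω₂+ω₃+ω₄ = 1.0000  →  vx = (0.06/4)·1.0000 = 0.0150
−ω₁+ω₂+ω₃−ω₄ = -16.0000  →  vy = (0.06/4)·-16.0000 = -0.2400
−ω₁+ω₂−ω₃+ω₄ = 4.0000  →  ωz = (0.06/0.8000)·4.0000 = 0.3000

(0.0150, -0.2400, 0.3000)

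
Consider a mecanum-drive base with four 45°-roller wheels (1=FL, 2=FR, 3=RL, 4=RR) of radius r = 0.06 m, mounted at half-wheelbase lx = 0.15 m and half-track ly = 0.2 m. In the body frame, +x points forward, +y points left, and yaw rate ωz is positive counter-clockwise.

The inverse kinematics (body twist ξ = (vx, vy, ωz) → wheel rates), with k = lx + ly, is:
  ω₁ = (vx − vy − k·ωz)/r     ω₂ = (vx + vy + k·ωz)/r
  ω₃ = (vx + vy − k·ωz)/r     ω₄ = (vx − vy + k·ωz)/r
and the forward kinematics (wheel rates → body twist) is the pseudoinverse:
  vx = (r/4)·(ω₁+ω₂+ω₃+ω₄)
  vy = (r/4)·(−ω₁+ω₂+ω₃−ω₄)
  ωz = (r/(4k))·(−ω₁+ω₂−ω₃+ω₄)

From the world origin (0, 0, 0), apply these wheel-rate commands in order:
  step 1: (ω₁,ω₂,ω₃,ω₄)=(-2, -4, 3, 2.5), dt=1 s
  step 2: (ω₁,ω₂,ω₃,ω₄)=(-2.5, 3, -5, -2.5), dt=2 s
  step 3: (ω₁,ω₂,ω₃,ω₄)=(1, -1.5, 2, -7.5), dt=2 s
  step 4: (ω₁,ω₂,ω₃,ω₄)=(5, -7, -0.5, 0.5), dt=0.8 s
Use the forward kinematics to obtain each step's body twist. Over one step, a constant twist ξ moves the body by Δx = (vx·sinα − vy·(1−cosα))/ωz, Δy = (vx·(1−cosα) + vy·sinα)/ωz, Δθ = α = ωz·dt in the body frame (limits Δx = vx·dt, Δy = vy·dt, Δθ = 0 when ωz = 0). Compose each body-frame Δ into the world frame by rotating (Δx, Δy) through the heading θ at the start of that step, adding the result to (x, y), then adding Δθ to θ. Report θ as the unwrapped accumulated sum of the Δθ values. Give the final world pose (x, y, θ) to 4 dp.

step 1: ξ=(vx,vy,ωz)=(-0.0075, -0.0225, -0.1071), dt=1.0 → body Δ=(-0.0087, -0.0221, -0.1071) → world pose (-0.0087, -0.0221, -0.1071)
step 2: ξ=(vx,vy,ωz)=(-0.1050, 0.0450, 0.3429), dt=2.0 → body Δ=(-0.2236, 0.0139, 0.6857) → world pose (-0.2295, 0.0157, 0.5786)
step 3: ξ=(vx,vy,ωz)=(-0.0900, 0.1050, -0.5143), dt=2.0 → body Δ=(-0.0511, 0.2596, -1.0286) → world pose (-0.4142, 0.2051, -0.4500)
step 4: ξ=(vx,vy,ωz)=(-0.0300, -0.1950, -0.4714), dt=0.8 → body Δ=(-0.0525, -0.1479, -0.3771) → world pose (-0.5258, 0.0948, -0.8271)

(-0.5258, 0.0948, -0.8271)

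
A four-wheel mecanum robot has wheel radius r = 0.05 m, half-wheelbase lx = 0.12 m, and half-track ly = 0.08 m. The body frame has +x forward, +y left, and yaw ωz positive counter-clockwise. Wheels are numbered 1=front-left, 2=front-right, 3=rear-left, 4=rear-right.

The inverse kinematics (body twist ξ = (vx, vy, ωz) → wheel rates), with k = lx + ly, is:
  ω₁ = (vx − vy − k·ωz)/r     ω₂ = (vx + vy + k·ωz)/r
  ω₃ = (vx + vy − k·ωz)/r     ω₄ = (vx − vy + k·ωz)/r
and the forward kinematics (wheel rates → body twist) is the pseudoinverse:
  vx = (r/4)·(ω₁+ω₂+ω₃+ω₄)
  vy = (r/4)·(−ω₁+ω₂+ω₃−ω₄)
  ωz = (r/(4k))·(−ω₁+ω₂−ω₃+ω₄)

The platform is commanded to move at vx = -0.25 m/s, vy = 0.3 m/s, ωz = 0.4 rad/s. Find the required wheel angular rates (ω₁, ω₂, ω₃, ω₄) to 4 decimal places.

k = lx + ly = 0.12 + 0.08 = 0.2000;  k·ωz = 0.2000·0.4 = 0.0800
ω₁ (FL) = (vx − vy − k·ωz)/r = -0.6300/0.05 = -12.6000
ω₂ (FR) = (vx + vy + k·ωz)/r = 0.1300/0.05 = 2.6000
ω₃ (RL) = (vx + vy − k·ωz)/r = -0.0300/0.05 = -0.6000
ω₄ (RR) = (vx − vy + k·ωz)/r = -0.4700/0.05 = -9.4000

(-12.6000, 2.6000, -0.6000, -9.4000)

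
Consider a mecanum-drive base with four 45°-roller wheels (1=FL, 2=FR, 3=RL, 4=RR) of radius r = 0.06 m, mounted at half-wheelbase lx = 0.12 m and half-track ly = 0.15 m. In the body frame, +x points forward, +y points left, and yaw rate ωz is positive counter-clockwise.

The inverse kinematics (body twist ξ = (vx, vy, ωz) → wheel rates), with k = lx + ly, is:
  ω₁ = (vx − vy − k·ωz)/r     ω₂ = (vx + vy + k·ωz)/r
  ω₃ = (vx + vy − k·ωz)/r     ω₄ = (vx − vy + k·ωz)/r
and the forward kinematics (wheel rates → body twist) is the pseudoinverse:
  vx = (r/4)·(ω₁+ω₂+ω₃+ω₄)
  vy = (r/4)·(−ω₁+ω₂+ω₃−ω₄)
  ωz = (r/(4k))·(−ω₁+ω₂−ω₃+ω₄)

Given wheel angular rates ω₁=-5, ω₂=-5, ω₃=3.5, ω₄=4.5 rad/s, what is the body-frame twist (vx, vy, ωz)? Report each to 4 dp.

(-0.0300, -0.0150, 0.0556)

k = lx + ly = 0.12 + 0.15 = 0.2700
ω₁+ω₂+ω₃+ω₄ = -2.0000  →  vx = (0.06/4)·-2.0000 = -0.0300
−ω₁+ω₂+ω₃−ω₄ = -1.0000  →  vy = (0.06/4)·-1.0000 = -0.0150
−ω₁+ω₂−ω₃+ω₄ = 1.0000  →  ωz = (0.06/1.0800)·1.0000 = 0.0556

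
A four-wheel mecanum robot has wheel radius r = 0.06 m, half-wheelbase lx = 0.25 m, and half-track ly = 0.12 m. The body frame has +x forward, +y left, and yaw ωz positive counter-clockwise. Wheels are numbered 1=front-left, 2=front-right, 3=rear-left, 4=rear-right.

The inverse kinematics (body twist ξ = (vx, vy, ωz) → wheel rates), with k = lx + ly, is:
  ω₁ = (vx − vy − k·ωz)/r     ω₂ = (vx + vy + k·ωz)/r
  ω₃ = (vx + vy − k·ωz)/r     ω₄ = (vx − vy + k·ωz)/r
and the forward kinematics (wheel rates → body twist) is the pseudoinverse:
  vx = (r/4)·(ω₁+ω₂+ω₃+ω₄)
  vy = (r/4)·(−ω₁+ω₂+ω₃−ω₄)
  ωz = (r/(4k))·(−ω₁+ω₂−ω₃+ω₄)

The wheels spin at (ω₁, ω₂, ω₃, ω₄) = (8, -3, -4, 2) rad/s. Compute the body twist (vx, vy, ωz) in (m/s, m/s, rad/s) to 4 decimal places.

k = lx + ly = 0.25 + 0.12 = 0.3700
ω₁+ω₂+ω₃+ω₄ = 3.0000  →  vx = (0.06/4)·3.0000 = 0.0450
−ω₁+ω₂+ω₃−ω₄ = -17.0000  →  vy = (0.06/4)·-17.0000 = -0.2550
−ω₁+ω₂−ω₃+ω₄ = -5.0000  →  ωz = (0.06/1.4800)·-5.0000 = -0.2027

(0.0450, -0.2550, -0.2027)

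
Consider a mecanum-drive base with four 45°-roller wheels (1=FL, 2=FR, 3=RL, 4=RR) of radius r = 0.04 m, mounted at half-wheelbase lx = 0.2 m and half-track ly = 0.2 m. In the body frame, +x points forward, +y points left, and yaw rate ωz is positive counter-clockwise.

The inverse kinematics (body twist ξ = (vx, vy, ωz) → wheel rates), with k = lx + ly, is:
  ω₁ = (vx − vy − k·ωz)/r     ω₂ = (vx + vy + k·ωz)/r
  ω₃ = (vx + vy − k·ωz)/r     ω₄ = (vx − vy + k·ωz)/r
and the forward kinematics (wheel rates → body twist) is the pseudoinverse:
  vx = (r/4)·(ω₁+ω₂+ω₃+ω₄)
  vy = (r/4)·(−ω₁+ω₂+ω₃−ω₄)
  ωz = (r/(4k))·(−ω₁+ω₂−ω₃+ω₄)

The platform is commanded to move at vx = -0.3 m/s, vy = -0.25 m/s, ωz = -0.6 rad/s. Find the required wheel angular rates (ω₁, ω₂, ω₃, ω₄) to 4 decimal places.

k = lx + ly = 0.2 + 0.2 = 0.4000;  k·ωz = 0.4000·-0.6 = -0.2400
ω₁ (FL) = (vx − vy − k·ωz)/r = 0.1900/0.04 = 4.7500
ω₂ (FR) = (vx + vy + k·ωz)/r = -0.7900/0.04 = -19.7500
ω₃ (RL) = (vx + vy − k·ωz)/r = -0.3100/0.04 = -7.7500
ω₄ (RR) = (vx − vy + k·ωz)/r = -0.2900/0.04 = -7.2500

(4.7500, -19.7500, -7.7500, -7.2500)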